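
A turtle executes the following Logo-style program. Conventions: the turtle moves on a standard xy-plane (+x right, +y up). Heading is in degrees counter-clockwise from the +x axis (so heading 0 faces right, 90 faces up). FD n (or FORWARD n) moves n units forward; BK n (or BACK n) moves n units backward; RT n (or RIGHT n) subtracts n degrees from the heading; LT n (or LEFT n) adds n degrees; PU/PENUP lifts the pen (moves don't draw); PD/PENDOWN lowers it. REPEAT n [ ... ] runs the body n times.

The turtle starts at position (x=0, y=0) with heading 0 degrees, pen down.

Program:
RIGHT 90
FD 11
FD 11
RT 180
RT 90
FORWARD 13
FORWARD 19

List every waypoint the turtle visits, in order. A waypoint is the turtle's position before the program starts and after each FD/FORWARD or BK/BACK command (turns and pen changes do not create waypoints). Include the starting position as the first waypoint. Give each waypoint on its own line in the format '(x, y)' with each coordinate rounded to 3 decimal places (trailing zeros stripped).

Executing turtle program step by step:
Start: pos=(0,0), heading=0, pen down
RT 90: heading 0 -> 270
FD 11: (0,0) -> (0,-11) [heading=270, draw]
FD 11: (0,-11) -> (0,-22) [heading=270, draw]
RT 180: heading 270 -> 90
RT 90: heading 90 -> 0
FD 13: (0,-22) -> (13,-22) [heading=0, draw]
FD 19: (13,-22) -> (32,-22) [heading=0, draw]
Final: pos=(32,-22), heading=0, 4 segment(s) drawn
Waypoints (5 total):
(0, 0)
(0, -11)
(0, -22)
(13, -22)
(32, -22)

Answer: (0, 0)
(0, -11)
(0, -22)
(13, -22)
(32, -22)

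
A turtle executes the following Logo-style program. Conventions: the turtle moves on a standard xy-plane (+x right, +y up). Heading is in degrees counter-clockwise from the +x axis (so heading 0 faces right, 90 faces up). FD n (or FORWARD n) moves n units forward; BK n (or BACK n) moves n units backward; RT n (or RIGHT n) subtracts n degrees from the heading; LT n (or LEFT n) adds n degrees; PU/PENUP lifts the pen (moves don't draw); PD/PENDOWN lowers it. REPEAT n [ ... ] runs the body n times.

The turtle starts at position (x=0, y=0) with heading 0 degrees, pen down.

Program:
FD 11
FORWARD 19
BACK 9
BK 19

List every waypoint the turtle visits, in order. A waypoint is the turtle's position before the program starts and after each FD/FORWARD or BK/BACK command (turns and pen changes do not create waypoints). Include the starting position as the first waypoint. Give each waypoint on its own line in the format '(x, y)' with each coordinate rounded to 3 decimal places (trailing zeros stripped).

Executing turtle program step by step:
Start: pos=(0,0), heading=0, pen down
FD 11: (0,0) -> (11,0) [heading=0, draw]
FD 19: (11,0) -> (30,0) [heading=0, draw]
BK 9: (30,0) -> (21,0) [heading=0, draw]
BK 19: (21,0) -> (2,0) [heading=0, draw]
Final: pos=(2,0), heading=0, 4 segment(s) drawn
Waypoints (5 total):
(0, 0)
(11, 0)
(30, 0)
(21, 0)
(2, 0)

Answer: (0, 0)
(11, 0)
(30, 0)
(21, 0)
(2, 0)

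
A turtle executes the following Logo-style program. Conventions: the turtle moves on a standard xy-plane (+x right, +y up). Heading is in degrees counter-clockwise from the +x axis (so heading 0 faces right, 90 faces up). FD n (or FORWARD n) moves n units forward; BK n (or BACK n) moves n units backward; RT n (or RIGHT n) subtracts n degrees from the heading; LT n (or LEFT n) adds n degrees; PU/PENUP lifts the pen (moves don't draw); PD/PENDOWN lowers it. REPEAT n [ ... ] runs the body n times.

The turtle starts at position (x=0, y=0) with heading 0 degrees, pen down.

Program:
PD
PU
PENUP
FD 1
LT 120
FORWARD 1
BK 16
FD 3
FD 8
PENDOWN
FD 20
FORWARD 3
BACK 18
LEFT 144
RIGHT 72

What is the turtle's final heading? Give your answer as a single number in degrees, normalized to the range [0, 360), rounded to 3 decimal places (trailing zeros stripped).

Answer: 192

Derivation:
Executing turtle program step by step:
Start: pos=(0,0), heading=0, pen down
PD: pen down
PU: pen up
PU: pen up
FD 1: (0,0) -> (1,0) [heading=0, move]
LT 120: heading 0 -> 120
FD 1: (1,0) -> (0.5,0.866) [heading=120, move]
BK 16: (0.5,0.866) -> (8.5,-12.99) [heading=120, move]
FD 3: (8.5,-12.99) -> (7,-10.392) [heading=120, move]
FD 8: (7,-10.392) -> (3,-3.464) [heading=120, move]
PD: pen down
FD 20: (3,-3.464) -> (-7,13.856) [heading=120, draw]
FD 3: (-7,13.856) -> (-8.5,16.454) [heading=120, draw]
BK 18: (-8.5,16.454) -> (0.5,0.866) [heading=120, draw]
LT 144: heading 120 -> 264
RT 72: heading 264 -> 192
Final: pos=(0.5,0.866), heading=192, 3 segment(s) drawn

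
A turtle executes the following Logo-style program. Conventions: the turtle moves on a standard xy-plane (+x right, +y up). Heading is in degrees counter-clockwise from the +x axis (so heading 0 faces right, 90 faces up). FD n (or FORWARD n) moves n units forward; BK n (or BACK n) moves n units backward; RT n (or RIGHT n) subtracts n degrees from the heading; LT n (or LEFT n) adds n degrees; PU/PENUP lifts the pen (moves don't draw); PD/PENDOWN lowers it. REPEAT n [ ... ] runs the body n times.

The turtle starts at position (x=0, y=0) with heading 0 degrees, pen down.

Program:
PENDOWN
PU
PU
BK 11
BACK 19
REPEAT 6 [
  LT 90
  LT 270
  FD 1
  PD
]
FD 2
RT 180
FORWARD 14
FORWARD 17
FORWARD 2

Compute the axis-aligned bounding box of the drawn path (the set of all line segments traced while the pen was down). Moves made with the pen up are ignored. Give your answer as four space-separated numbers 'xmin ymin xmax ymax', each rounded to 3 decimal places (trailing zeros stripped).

Answer: -55 0 -22 0

Derivation:
Executing turtle program step by step:
Start: pos=(0,0), heading=0, pen down
PD: pen down
PU: pen up
PU: pen up
BK 11: (0,0) -> (-11,0) [heading=0, move]
BK 19: (-11,0) -> (-30,0) [heading=0, move]
REPEAT 6 [
  -- iteration 1/6 --
  LT 90: heading 0 -> 90
  LT 270: heading 90 -> 0
  FD 1: (-30,0) -> (-29,0) [heading=0, move]
  PD: pen down
  -- iteration 2/6 --
  LT 90: heading 0 -> 90
  LT 270: heading 90 -> 0
  FD 1: (-29,0) -> (-28,0) [heading=0, draw]
  PD: pen down
  -- iteration 3/6 --
  LT 90: heading 0 -> 90
  LT 270: heading 90 -> 0
  FD 1: (-28,0) -> (-27,0) [heading=0, draw]
  PD: pen down
  -- iteration 4/6 --
  LT 90: heading 0 -> 90
  LT 270: heading 90 -> 0
  FD 1: (-27,0) -> (-26,0) [heading=0, draw]
  PD: pen down
  -- iteration 5/6 --
  LT 90: heading 0 -> 90
  LT 270: heading 90 -> 0
  FD 1: (-26,0) -> (-25,0) [heading=0, draw]
  PD: pen down
  -- iteration 6/6 --
  LT 90: heading 0 -> 90
  LT 270: heading 90 -> 0
  FD 1: (-25,0) -> (-24,0) [heading=0, draw]
  PD: pen down
]
FD 2: (-24,0) -> (-22,0) [heading=0, draw]
RT 180: heading 0 -> 180
FD 14: (-22,0) -> (-36,0) [heading=180, draw]
FD 17: (-36,0) -> (-53,0) [heading=180, draw]
FD 2: (-53,0) -> (-55,0) [heading=180, draw]
Final: pos=(-55,0), heading=180, 9 segment(s) drawn

Segment endpoints: x in {-55, -53, -36, -29, -28, -27, -26, -25, -24, -22}, y in {0, 0, 0, 0, 0, 0, 0, 0, 0, 0}
xmin=-55, ymin=0, xmax=-22, ymax=0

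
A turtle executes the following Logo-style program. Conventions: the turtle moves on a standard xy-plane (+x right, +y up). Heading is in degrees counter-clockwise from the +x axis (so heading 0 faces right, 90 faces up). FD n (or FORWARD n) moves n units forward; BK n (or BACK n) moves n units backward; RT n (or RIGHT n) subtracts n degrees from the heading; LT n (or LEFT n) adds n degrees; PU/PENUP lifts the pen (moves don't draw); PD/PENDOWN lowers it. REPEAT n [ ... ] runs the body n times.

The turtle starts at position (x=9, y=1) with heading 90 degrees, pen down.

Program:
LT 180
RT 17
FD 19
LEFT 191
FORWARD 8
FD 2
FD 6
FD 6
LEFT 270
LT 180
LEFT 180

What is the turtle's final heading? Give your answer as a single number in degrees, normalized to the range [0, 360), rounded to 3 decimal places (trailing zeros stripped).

Answer: 354

Derivation:
Executing turtle program step by step:
Start: pos=(9,1), heading=90, pen down
LT 180: heading 90 -> 270
RT 17: heading 270 -> 253
FD 19: (9,1) -> (3.445,-17.17) [heading=253, draw]
LT 191: heading 253 -> 84
FD 8: (3.445,-17.17) -> (4.281,-9.214) [heading=84, draw]
FD 2: (4.281,-9.214) -> (4.49,-7.225) [heading=84, draw]
FD 6: (4.49,-7.225) -> (5.117,-1.257) [heading=84, draw]
FD 6: (5.117,-1.257) -> (5.745,4.71) [heading=84, draw]
LT 270: heading 84 -> 354
LT 180: heading 354 -> 174
LT 180: heading 174 -> 354
Final: pos=(5.745,4.71), heading=354, 5 segment(s) drawn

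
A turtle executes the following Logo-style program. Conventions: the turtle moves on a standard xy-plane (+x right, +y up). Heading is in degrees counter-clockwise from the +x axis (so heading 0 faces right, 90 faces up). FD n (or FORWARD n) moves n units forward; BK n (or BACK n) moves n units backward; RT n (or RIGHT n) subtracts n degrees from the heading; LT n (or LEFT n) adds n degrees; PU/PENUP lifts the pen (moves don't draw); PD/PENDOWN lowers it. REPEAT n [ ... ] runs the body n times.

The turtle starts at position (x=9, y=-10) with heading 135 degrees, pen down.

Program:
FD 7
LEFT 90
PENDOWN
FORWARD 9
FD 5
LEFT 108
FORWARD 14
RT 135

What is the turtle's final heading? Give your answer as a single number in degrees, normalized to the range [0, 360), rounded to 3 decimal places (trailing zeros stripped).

Executing turtle program step by step:
Start: pos=(9,-10), heading=135, pen down
FD 7: (9,-10) -> (4.05,-5.05) [heading=135, draw]
LT 90: heading 135 -> 225
PD: pen down
FD 9: (4.05,-5.05) -> (-2.314,-11.414) [heading=225, draw]
FD 5: (-2.314,-11.414) -> (-5.849,-14.95) [heading=225, draw]
LT 108: heading 225 -> 333
FD 14: (-5.849,-14.95) -> (6.625,-21.306) [heading=333, draw]
RT 135: heading 333 -> 198
Final: pos=(6.625,-21.306), heading=198, 4 segment(s) drawn

Answer: 198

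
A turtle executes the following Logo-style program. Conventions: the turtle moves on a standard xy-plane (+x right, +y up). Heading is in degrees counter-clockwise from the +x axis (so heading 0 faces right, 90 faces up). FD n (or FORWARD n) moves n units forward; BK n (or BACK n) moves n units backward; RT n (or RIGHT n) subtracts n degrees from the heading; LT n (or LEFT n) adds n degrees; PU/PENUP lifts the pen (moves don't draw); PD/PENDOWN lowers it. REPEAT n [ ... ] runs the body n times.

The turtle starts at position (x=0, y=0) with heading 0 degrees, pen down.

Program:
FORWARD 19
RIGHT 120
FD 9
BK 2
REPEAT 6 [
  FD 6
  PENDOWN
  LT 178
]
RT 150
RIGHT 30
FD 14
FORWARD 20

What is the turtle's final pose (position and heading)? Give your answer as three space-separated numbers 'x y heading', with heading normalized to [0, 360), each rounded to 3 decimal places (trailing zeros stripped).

Executing turtle program step by step:
Start: pos=(0,0), heading=0, pen down
FD 19: (0,0) -> (19,0) [heading=0, draw]
RT 120: heading 0 -> 240
FD 9: (19,0) -> (14.5,-7.794) [heading=240, draw]
BK 2: (14.5,-7.794) -> (15.5,-6.062) [heading=240, draw]
REPEAT 6 [
  -- iteration 1/6 --
  FD 6: (15.5,-6.062) -> (12.5,-11.258) [heading=240, draw]
  PD: pen down
  LT 178: heading 240 -> 58
  -- iteration 2/6 --
  FD 6: (12.5,-11.258) -> (15.68,-6.17) [heading=58, draw]
  PD: pen down
  LT 178: heading 58 -> 236
  -- iteration 3/6 --
  FD 6: (15.68,-6.17) -> (12.324,-11.144) [heading=236, draw]
  PD: pen down
  LT 178: heading 236 -> 54
  -- iteration 4/6 --
  FD 6: (12.324,-11.144) -> (15.851,-6.29) [heading=54, draw]
  PD: pen down
  LT 178: heading 54 -> 232
  -- iteration 5/6 --
  FD 6: (15.851,-6.29) -> (12.157,-11.018) [heading=232, draw]
  PD: pen down
  LT 178: heading 232 -> 50
  -- iteration 6/6 --
  FD 6: (12.157,-11.018) -> (16.014,-6.422) [heading=50, draw]
  PD: pen down
  LT 178: heading 50 -> 228
]
RT 150: heading 228 -> 78
RT 30: heading 78 -> 48
FD 14: (16.014,-6.422) -> (25.382,3.982) [heading=48, draw]
FD 20: (25.382,3.982) -> (38.764,18.845) [heading=48, draw]
Final: pos=(38.764,18.845), heading=48, 11 segment(s) drawn

Answer: 38.764 18.845 48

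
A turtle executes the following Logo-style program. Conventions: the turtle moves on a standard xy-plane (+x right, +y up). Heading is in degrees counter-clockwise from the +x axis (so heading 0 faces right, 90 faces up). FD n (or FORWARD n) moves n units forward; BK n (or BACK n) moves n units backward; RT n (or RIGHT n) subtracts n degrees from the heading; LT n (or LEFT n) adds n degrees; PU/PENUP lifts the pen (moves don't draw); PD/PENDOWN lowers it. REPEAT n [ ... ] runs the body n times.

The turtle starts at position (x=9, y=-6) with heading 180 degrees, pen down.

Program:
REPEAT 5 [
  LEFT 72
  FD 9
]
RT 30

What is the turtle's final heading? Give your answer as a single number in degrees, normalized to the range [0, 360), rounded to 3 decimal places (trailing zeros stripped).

Executing turtle program step by step:
Start: pos=(9,-6), heading=180, pen down
REPEAT 5 [
  -- iteration 1/5 --
  LT 72: heading 180 -> 252
  FD 9: (9,-6) -> (6.219,-14.56) [heading=252, draw]
  -- iteration 2/5 --
  LT 72: heading 252 -> 324
  FD 9: (6.219,-14.56) -> (13.5,-19.85) [heading=324, draw]
  -- iteration 3/5 --
  LT 72: heading 324 -> 36
  FD 9: (13.5,-19.85) -> (20.781,-14.56) [heading=36, draw]
  -- iteration 4/5 --
  LT 72: heading 36 -> 108
  FD 9: (20.781,-14.56) -> (18,-6) [heading=108, draw]
  -- iteration 5/5 --
  LT 72: heading 108 -> 180
  FD 9: (18,-6) -> (9,-6) [heading=180, draw]
]
RT 30: heading 180 -> 150
Final: pos=(9,-6), heading=150, 5 segment(s) drawn

Answer: 150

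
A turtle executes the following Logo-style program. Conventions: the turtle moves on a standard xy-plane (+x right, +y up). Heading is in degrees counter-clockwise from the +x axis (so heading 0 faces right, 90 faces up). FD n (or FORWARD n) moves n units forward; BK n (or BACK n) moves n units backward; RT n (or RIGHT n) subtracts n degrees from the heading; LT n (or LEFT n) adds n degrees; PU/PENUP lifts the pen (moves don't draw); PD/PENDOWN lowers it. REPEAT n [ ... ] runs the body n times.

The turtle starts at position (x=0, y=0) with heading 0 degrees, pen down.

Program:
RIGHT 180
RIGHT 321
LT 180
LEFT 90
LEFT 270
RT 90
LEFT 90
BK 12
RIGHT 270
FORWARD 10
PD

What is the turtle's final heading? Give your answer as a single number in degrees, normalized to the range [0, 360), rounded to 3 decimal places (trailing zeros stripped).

Answer: 129

Derivation:
Executing turtle program step by step:
Start: pos=(0,0), heading=0, pen down
RT 180: heading 0 -> 180
RT 321: heading 180 -> 219
LT 180: heading 219 -> 39
LT 90: heading 39 -> 129
LT 270: heading 129 -> 39
RT 90: heading 39 -> 309
LT 90: heading 309 -> 39
BK 12: (0,0) -> (-9.326,-7.552) [heading=39, draw]
RT 270: heading 39 -> 129
FD 10: (-9.326,-7.552) -> (-15.619,0.22) [heading=129, draw]
PD: pen down
Final: pos=(-15.619,0.22), heading=129, 2 segment(s) drawn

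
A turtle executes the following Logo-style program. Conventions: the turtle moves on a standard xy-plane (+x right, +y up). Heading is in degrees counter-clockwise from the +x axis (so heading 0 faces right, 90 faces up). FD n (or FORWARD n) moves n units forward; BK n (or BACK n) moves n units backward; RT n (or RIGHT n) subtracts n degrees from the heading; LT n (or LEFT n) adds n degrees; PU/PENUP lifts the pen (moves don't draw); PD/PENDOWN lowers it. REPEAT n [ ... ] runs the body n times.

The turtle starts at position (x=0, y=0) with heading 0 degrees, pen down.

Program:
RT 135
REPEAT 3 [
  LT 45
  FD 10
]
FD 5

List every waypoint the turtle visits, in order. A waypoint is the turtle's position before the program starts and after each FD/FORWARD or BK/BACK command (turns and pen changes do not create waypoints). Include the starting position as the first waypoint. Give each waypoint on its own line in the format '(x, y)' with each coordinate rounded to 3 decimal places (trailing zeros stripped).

Executing turtle program step by step:
Start: pos=(0,0), heading=0, pen down
RT 135: heading 0 -> 225
REPEAT 3 [
  -- iteration 1/3 --
  LT 45: heading 225 -> 270
  FD 10: (0,0) -> (0,-10) [heading=270, draw]
  -- iteration 2/3 --
  LT 45: heading 270 -> 315
  FD 10: (0,-10) -> (7.071,-17.071) [heading=315, draw]
  -- iteration 3/3 --
  LT 45: heading 315 -> 0
  FD 10: (7.071,-17.071) -> (17.071,-17.071) [heading=0, draw]
]
FD 5: (17.071,-17.071) -> (22.071,-17.071) [heading=0, draw]
Final: pos=(22.071,-17.071), heading=0, 4 segment(s) drawn
Waypoints (5 total):
(0, 0)
(0, -10)
(7.071, -17.071)
(17.071, -17.071)
(22.071, -17.071)

Answer: (0, 0)
(0, -10)
(7.071, -17.071)
(17.071, -17.071)
(22.071, -17.071)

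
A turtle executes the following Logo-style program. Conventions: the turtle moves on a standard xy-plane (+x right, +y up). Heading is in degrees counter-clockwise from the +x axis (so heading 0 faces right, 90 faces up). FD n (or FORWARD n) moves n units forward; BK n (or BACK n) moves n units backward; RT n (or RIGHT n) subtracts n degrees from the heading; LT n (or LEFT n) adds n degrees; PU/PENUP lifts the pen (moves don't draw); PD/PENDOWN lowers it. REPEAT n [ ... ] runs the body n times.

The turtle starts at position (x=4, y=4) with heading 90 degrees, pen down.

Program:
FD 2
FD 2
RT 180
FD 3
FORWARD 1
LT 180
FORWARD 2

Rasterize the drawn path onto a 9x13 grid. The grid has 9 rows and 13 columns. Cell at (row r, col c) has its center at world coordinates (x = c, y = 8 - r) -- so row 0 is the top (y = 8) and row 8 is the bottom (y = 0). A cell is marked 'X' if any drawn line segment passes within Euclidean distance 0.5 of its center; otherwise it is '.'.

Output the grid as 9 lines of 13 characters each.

Answer: ....X........
....X........
....X........
....X........
....X........
.............
.............
.............
.............

Derivation:
Segment 0: (4,4) -> (4,6)
Segment 1: (4,6) -> (4,8)
Segment 2: (4,8) -> (4,5)
Segment 3: (4,5) -> (4,4)
Segment 4: (4,4) -> (4,6)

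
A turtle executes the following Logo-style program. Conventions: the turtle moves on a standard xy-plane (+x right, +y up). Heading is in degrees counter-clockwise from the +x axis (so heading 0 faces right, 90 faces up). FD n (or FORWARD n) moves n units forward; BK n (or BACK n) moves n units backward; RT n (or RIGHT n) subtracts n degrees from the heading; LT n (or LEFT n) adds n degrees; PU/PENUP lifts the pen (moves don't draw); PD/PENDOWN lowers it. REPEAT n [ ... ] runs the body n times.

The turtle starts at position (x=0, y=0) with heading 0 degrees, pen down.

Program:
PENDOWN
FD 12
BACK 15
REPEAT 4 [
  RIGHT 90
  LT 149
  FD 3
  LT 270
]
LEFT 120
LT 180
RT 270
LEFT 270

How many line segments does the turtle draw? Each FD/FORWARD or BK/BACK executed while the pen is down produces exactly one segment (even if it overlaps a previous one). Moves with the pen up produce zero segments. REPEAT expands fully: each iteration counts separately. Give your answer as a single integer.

Answer: 6

Derivation:
Executing turtle program step by step:
Start: pos=(0,0), heading=0, pen down
PD: pen down
FD 12: (0,0) -> (12,0) [heading=0, draw]
BK 15: (12,0) -> (-3,0) [heading=0, draw]
REPEAT 4 [
  -- iteration 1/4 --
  RT 90: heading 0 -> 270
  LT 149: heading 270 -> 59
  FD 3: (-3,0) -> (-1.455,2.572) [heading=59, draw]
  LT 270: heading 59 -> 329
  -- iteration 2/4 --
  RT 90: heading 329 -> 239
  LT 149: heading 239 -> 28
  FD 3: (-1.455,2.572) -> (1.194,3.98) [heading=28, draw]
  LT 270: heading 28 -> 298
  -- iteration 3/4 --
  RT 90: heading 298 -> 208
  LT 149: heading 208 -> 357
  FD 3: (1.194,3.98) -> (4.19,3.823) [heading=357, draw]
  LT 270: heading 357 -> 267
  -- iteration 4/4 --
  RT 90: heading 267 -> 177
  LT 149: heading 177 -> 326
  FD 3: (4.19,3.823) -> (6.677,2.145) [heading=326, draw]
  LT 270: heading 326 -> 236
]
LT 120: heading 236 -> 356
LT 180: heading 356 -> 176
RT 270: heading 176 -> 266
LT 270: heading 266 -> 176
Final: pos=(6.677,2.145), heading=176, 6 segment(s) drawn
Segments drawn: 6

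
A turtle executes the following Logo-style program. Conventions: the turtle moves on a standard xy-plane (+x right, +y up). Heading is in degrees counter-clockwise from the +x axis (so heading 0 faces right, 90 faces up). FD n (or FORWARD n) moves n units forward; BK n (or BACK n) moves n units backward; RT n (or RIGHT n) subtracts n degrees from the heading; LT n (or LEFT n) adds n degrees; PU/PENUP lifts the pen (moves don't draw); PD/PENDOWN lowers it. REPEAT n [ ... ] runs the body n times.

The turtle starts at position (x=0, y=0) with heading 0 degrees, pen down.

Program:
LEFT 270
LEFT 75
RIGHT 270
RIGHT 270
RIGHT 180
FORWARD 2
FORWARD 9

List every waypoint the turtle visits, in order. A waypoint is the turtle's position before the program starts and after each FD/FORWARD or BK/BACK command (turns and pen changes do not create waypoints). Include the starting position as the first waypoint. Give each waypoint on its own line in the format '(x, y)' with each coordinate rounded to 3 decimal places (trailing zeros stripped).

Answer: (0, 0)
(1.932, -0.518)
(10.625, -2.847)

Derivation:
Executing turtle program step by step:
Start: pos=(0,0), heading=0, pen down
LT 270: heading 0 -> 270
LT 75: heading 270 -> 345
RT 270: heading 345 -> 75
RT 270: heading 75 -> 165
RT 180: heading 165 -> 345
FD 2: (0,0) -> (1.932,-0.518) [heading=345, draw]
FD 9: (1.932,-0.518) -> (10.625,-2.847) [heading=345, draw]
Final: pos=(10.625,-2.847), heading=345, 2 segment(s) drawn
Waypoints (3 total):
(0, 0)
(1.932, -0.518)
(10.625, -2.847)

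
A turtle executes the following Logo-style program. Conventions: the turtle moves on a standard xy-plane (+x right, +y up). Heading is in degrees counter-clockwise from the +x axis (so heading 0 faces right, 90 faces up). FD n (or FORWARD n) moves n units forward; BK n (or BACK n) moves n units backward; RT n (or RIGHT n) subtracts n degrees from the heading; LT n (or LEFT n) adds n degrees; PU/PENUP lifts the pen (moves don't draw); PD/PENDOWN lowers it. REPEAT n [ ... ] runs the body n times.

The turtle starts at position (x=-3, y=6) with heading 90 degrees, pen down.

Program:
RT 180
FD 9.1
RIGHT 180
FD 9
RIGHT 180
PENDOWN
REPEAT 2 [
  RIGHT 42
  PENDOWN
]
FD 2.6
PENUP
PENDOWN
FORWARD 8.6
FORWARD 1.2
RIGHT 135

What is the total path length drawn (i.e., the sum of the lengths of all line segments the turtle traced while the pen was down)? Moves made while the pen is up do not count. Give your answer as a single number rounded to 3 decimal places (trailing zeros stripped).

Executing turtle program step by step:
Start: pos=(-3,6), heading=90, pen down
RT 180: heading 90 -> 270
FD 9.1: (-3,6) -> (-3,-3.1) [heading=270, draw]
RT 180: heading 270 -> 90
FD 9: (-3,-3.1) -> (-3,5.9) [heading=90, draw]
RT 180: heading 90 -> 270
PD: pen down
REPEAT 2 [
  -- iteration 1/2 --
  RT 42: heading 270 -> 228
  PD: pen down
  -- iteration 2/2 --
  RT 42: heading 228 -> 186
  PD: pen down
]
FD 2.6: (-3,5.9) -> (-5.586,5.628) [heading=186, draw]
PU: pen up
PD: pen down
FD 8.6: (-5.586,5.628) -> (-14.139,4.729) [heading=186, draw]
FD 1.2: (-14.139,4.729) -> (-15.332,4.604) [heading=186, draw]
RT 135: heading 186 -> 51
Final: pos=(-15.332,4.604), heading=51, 5 segment(s) drawn

Segment lengths:
  seg 1: (-3,6) -> (-3,-3.1), length = 9.1
  seg 2: (-3,-3.1) -> (-3,5.9), length = 9
  seg 3: (-3,5.9) -> (-5.586,5.628), length = 2.6
  seg 4: (-5.586,5.628) -> (-14.139,4.729), length = 8.6
  seg 5: (-14.139,4.729) -> (-15.332,4.604), length = 1.2
Total = 30.5

Answer: 30.5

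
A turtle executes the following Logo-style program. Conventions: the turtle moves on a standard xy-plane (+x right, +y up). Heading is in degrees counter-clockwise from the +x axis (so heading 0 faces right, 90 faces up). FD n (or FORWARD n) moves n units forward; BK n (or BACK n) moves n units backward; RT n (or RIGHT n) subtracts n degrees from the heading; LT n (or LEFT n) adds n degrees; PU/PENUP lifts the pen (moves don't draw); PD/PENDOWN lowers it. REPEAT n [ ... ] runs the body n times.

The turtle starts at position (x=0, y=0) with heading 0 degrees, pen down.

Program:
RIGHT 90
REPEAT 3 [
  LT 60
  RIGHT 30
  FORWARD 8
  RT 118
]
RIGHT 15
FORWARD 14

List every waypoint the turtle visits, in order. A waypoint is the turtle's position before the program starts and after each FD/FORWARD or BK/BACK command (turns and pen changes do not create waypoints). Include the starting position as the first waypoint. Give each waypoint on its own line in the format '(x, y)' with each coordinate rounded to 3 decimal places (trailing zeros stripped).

Answer: (0, 0)
(4, -6.928)
(-2.784, -11.168)
(-7.258, -4.535)
(6.57, -6.725)

Derivation:
Executing turtle program step by step:
Start: pos=(0,0), heading=0, pen down
RT 90: heading 0 -> 270
REPEAT 3 [
  -- iteration 1/3 --
  LT 60: heading 270 -> 330
  RT 30: heading 330 -> 300
  FD 8: (0,0) -> (4,-6.928) [heading=300, draw]
  RT 118: heading 300 -> 182
  -- iteration 2/3 --
  LT 60: heading 182 -> 242
  RT 30: heading 242 -> 212
  FD 8: (4,-6.928) -> (-2.784,-11.168) [heading=212, draw]
  RT 118: heading 212 -> 94
  -- iteration 3/3 --
  LT 60: heading 94 -> 154
  RT 30: heading 154 -> 124
  FD 8: (-2.784,-11.168) -> (-7.258,-4.535) [heading=124, draw]
  RT 118: heading 124 -> 6
]
RT 15: heading 6 -> 351
FD 14: (-7.258,-4.535) -> (6.57,-6.725) [heading=351, draw]
Final: pos=(6.57,-6.725), heading=351, 4 segment(s) drawn
Waypoints (5 total):
(0, 0)
(4, -6.928)
(-2.784, -11.168)
(-7.258, -4.535)
(6.57, -6.725)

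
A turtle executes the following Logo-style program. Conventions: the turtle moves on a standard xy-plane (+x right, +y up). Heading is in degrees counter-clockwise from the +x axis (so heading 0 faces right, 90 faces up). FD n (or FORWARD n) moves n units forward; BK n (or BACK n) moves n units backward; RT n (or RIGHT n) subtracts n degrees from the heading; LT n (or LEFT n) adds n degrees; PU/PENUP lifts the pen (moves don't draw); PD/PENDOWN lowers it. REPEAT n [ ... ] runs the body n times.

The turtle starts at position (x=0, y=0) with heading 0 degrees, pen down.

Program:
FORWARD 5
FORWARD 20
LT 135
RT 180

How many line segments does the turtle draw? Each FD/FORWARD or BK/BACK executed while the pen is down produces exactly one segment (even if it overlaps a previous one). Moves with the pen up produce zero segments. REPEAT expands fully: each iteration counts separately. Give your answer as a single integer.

Executing turtle program step by step:
Start: pos=(0,0), heading=0, pen down
FD 5: (0,0) -> (5,0) [heading=0, draw]
FD 20: (5,0) -> (25,0) [heading=0, draw]
LT 135: heading 0 -> 135
RT 180: heading 135 -> 315
Final: pos=(25,0), heading=315, 2 segment(s) drawn
Segments drawn: 2

Answer: 2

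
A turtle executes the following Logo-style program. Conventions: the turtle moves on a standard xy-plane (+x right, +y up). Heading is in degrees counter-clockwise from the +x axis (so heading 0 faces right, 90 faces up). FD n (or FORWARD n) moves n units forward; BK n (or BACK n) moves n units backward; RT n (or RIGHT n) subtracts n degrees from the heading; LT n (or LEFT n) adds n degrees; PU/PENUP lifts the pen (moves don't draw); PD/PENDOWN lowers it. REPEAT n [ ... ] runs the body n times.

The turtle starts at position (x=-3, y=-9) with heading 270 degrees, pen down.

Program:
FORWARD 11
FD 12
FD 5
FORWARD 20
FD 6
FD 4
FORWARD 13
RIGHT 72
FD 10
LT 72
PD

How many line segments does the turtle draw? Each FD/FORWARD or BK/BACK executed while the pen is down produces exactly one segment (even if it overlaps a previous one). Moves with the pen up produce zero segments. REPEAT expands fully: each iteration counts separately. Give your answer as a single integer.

Executing turtle program step by step:
Start: pos=(-3,-9), heading=270, pen down
FD 11: (-3,-9) -> (-3,-20) [heading=270, draw]
FD 12: (-3,-20) -> (-3,-32) [heading=270, draw]
FD 5: (-3,-32) -> (-3,-37) [heading=270, draw]
FD 20: (-3,-37) -> (-3,-57) [heading=270, draw]
FD 6: (-3,-57) -> (-3,-63) [heading=270, draw]
FD 4: (-3,-63) -> (-3,-67) [heading=270, draw]
FD 13: (-3,-67) -> (-3,-80) [heading=270, draw]
RT 72: heading 270 -> 198
FD 10: (-3,-80) -> (-12.511,-83.09) [heading=198, draw]
LT 72: heading 198 -> 270
PD: pen down
Final: pos=(-12.511,-83.09), heading=270, 8 segment(s) drawn
Segments drawn: 8

Answer: 8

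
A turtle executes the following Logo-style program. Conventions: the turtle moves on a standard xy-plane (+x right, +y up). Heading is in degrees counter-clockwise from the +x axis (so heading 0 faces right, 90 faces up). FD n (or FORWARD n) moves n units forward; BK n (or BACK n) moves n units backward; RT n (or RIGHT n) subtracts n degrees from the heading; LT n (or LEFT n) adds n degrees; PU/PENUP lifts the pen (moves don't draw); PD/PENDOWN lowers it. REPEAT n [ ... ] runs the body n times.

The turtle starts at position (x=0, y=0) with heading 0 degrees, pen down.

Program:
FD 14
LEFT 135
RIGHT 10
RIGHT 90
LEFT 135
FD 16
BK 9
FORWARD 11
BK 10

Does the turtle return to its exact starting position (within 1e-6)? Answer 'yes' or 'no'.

Answer: no

Derivation:
Executing turtle program step by step:
Start: pos=(0,0), heading=0, pen down
FD 14: (0,0) -> (14,0) [heading=0, draw]
LT 135: heading 0 -> 135
RT 10: heading 135 -> 125
RT 90: heading 125 -> 35
LT 135: heading 35 -> 170
FD 16: (14,0) -> (-1.757,2.778) [heading=170, draw]
BK 9: (-1.757,2.778) -> (7.106,1.216) [heading=170, draw]
FD 11: (7.106,1.216) -> (-3.727,3.126) [heading=170, draw]
BK 10: (-3.727,3.126) -> (6.122,1.389) [heading=170, draw]
Final: pos=(6.122,1.389), heading=170, 5 segment(s) drawn

Start position: (0, 0)
Final position: (6.122, 1.389)
Distance = 6.277; >= 1e-6 -> NOT closed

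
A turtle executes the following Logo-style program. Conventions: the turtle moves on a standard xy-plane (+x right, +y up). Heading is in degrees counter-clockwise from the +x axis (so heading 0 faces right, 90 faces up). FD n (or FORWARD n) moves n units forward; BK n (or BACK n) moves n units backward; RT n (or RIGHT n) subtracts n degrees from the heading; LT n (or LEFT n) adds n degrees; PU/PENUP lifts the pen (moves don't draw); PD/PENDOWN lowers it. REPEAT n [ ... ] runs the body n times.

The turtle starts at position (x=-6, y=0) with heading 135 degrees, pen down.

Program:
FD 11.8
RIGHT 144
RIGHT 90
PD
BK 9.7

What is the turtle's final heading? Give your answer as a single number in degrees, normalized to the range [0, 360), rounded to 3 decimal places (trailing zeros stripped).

Answer: 261

Derivation:
Executing turtle program step by step:
Start: pos=(-6,0), heading=135, pen down
FD 11.8: (-6,0) -> (-14.344,8.344) [heading=135, draw]
RT 144: heading 135 -> 351
RT 90: heading 351 -> 261
PD: pen down
BK 9.7: (-14.344,8.344) -> (-12.826,17.924) [heading=261, draw]
Final: pos=(-12.826,17.924), heading=261, 2 segment(s) drawn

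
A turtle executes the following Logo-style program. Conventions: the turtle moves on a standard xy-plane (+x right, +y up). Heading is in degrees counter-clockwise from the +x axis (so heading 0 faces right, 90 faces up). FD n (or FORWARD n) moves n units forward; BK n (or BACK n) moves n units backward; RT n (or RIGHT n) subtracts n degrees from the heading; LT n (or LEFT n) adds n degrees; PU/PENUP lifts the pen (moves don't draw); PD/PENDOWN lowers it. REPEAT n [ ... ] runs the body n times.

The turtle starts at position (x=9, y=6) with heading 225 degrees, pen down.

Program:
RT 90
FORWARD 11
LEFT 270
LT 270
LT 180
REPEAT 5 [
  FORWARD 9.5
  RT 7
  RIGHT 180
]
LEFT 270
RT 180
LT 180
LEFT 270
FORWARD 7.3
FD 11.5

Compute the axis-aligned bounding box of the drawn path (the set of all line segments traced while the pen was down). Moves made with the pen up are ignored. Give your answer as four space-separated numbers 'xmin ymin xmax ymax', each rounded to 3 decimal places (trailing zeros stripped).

Executing turtle program step by step:
Start: pos=(9,6), heading=225, pen down
RT 90: heading 225 -> 135
FD 11: (9,6) -> (1.222,13.778) [heading=135, draw]
LT 270: heading 135 -> 45
LT 270: heading 45 -> 315
LT 180: heading 315 -> 135
REPEAT 5 [
  -- iteration 1/5 --
  FD 9.5: (1.222,13.778) -> (-5.496,20.496) [heading=135, draw]
  RT 7: heading 135 -> 128
  RT 180: heading 128 -> 308
  -- iteration 2/5 --
  FD 9.5: (-5.496,20.496) -> (0.353,13.01) [heading=308, draw]
  RT 7: heading 308 -> 301
  RT 180: heading 301 -> 121
  -- iteration 3/5 --
  FD 9.5: (0.353,13.01) -> (-4.54,21.153) [heading=121, draw]
  RT 7: heading 121 -> 114
  RT 180: heading 114 -> 294
  -- iteration 4/5 --
  FD 9.5: (-4.54,21.153) -> (-0.676,12.474) [heading=294, draw]
  RT 7: heading 294 -> 287
  RT 180: heading 287 -> 107
  -- iteration 5/5 --
  FD 9.5: (-0.676,12.474) -> (-3.453,21.559) [heading=107, draw]
  RT 7: heading 107 -> 100
  RT 180: heading 100 -> 280
]
LT 270: heading 280 -> 190
RT 180: heading 190 -> 10
LT 180: heading 10 -> 190
LT 270: heading 190 -> 100
FD 7.3: (-3.453,21.559) -> (-4.721,28.748) [heading=100, draw]
FD 11.5: (-4.721,28.748) -> (-6.718,40.073) [heading=100, draw]
Final: pos=(-6.718,40.073), heading=100, 8 segment(s) drawn

Segment endpoints: x in {-6.718, -5.496, -4.721, -4.54, -3.453, -0.676, 0.353, 1.222, 9}, y in {6, 12.474, 13.01, 13.778, 20.496, 21.153, 21.559, 28.748, 40.073}
xmin=-6.718, ymin=6, xmax=9, ymax=40.073

Answer: -6.718 6 9 40.073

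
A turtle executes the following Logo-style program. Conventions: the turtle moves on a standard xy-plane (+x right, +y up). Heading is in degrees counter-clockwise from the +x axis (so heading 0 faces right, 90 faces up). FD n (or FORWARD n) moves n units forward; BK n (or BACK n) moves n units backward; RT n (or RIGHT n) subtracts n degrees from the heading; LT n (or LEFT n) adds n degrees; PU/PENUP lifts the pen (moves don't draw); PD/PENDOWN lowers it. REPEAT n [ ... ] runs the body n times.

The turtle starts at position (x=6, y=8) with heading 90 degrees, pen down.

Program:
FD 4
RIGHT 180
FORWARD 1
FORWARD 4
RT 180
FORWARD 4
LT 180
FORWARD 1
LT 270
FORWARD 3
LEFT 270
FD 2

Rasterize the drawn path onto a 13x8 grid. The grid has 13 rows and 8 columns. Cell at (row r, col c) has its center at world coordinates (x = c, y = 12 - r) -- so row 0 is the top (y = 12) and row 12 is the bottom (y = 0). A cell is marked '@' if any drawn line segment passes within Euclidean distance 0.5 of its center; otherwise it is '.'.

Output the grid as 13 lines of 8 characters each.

Answer: ...@..@.
...@..@.
...@@@@.
......@.
......@.
......@.
........
........
........
........
........
........
........

Derivation:
Segment 0: (6,8) -> (6,12)
Segment 1: (6,12) -> (6,11)
Segment 2: (6,11) -> (6,7)
Segment 3: (6,7) -> (6,11)
Segment 4: (6,11) -> (6,10)
Segment 5: (6,10) -> (3,10)
Segment 6: (3,10) -> (3,12)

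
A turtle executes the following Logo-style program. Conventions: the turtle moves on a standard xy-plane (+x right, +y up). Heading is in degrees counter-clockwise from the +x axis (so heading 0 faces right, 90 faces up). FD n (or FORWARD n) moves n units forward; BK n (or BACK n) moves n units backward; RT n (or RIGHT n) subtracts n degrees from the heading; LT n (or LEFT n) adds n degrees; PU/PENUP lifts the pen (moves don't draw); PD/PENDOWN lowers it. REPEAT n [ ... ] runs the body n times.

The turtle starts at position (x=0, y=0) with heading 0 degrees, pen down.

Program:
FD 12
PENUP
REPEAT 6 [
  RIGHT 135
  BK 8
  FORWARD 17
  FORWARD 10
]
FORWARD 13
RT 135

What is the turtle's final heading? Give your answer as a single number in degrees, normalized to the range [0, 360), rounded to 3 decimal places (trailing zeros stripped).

Answer: 135

Derivation:
Executing turtle program step by step:
Start: pos=(0,0), heading=0, pen down
FD 12: (0,0) -> (12,0) [heading=0, draw]
PU: pen up
REPEAT 6 [
  -- iteration 1/6 --
  RT 135: heading 0 -> 225
  BK 8: (12,0) -> (17.657,5.657) [heading=225, move]
  FD 17: (17.657,5.657) -> (5.636,-6.364) [heading=225, move]
  FD 10: (5.636,-6.364) -> (-1.435,-13.435) [heading=225, move]
  -- iteration 2/6 --
  RT 135: heading 225 -> 90
  BK 8: (-1.435,-13.435) -> (-1.435,-21.435) [heading=90, move]
  FD 17: (-1.435,-21.435) -> (-1.435,-4.435) [heading=90, move]
  FD 10: (-1.435,-4.435) -> (-1.435,5.565) [heading=90, move]
  -- iteration 3/6 --
  RT 135: heading 90 -> 315
  BK 8: (-1.435,5.565) -> (-7.092,11.222) [heading=315, move]
  FD 17: (-7.092,11.222) -> (4.929,-0.799) [heading=315, move]
  FD 10: (4.929,-0.799) -> (12,-7.87) [heading=315, move]
  -- iteration 4/6 --
  RT 135: heading 315 -> 180
  BK 8: (12,-7.87) -> (20,-7.87) [heading=180, move]
  FD 17: (20,-7.87) -> (3,-7.87) [heading=180, move]
  FD 10: (3,-7.87) -> (-7,-7.87) [heading=180, move]
  -- iteration 5/6 --
  RT 135: heading 180 -> 45
  BK 8: (-7,-7.87) -> (-12.657,-13.527) [heading=45, move]
  FD 17: (-12.657,-13.527) -> (-0.636,-1.506) [heading=45, move]
  FD 10: (-0.636,-1.506) -> (6.435,5.565) [heading=45, move]
  -- iteration 6/6 --
  RT 135: heading 45 -> 270
  BK 8: (6.435,5.565) -> (6.435,13.565) [heading=270, move]
  FD 17: (6.435,13.565) -> (6.435,-3.435) [heading=270, move]
  FD 10: (6.435,-3.435) -> (6.435,-13.435) [heading=270, move]
]
FD 13: (6.435,-13.435) -> (6.435,-26.435) [heading=270, move]
RT 135: heading 270 -> 135
Final: pos=(6.435,-26.435), heading=135, 1 segment(s) drawn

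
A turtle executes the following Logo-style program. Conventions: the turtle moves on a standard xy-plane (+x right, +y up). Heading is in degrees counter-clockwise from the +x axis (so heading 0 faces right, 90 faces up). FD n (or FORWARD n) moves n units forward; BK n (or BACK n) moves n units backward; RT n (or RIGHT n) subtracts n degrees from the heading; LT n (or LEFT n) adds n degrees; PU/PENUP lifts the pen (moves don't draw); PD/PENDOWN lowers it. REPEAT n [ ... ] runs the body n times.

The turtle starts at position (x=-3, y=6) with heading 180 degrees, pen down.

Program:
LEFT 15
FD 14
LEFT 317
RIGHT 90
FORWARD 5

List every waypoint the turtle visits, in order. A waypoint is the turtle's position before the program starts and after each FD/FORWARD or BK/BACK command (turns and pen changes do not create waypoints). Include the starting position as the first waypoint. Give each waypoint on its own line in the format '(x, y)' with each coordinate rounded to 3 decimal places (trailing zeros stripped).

Answer: (-3, 6)
(-16.523, 2.377)
(-14.176, 6.791)

Derivation:
Executing turtle program step by step:
Start: pos=(-3,6), heading=180, pen down
LT 15: heading 180 -> 195
FD 14: (-3,6) -> (-16.523,2.377) [heading=195, draw]
LT 317: heading 195 -> 152
RT 90: heading 152 -> 62
FD 5: (-16.523,2.377) -> (-14.176,6.791) [heading=62, draw]
Final: pos=(-14.176,6.791), heading=62, 2 segment(s) drawn
Waypoints (3 total):
(-3, 6)
(-16.523, 2.377)
(-14.176, 6.791)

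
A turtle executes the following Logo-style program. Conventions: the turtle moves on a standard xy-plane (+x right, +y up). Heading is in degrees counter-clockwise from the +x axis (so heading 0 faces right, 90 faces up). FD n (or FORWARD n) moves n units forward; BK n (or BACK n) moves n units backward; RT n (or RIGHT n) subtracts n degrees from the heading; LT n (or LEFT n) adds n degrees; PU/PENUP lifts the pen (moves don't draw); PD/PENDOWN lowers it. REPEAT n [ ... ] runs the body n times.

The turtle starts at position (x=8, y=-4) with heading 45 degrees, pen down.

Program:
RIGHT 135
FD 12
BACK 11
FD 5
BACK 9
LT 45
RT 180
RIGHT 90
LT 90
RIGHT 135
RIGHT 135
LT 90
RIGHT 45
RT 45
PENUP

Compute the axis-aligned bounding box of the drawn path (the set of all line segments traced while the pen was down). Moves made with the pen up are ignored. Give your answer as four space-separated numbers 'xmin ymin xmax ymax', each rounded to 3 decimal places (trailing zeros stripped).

Executing turtle program step by step:
Start: pos=(8,-4), heading=45, pen down
RT 135: heading 45 -> 270
FD 12: (8,-4) -> (8,-16) [heading=270, draw]
BK 11: (8,-16) -> (8,-5) [heading=270, draw]
FD 5: (8,-5) -> (8,-10) [heading=270, draw]
BK 9: (8,-10) -> (8,-1) [heading=270, draw]
LT 45: heading 270 -> 315
RT 180: heading 315 -> 135
RT 90: heading 135 -> 45
LT 90: heading 45 -> 135
RT 135: heading 135 -> 0
RT 135: heading 0 -> 225
LT 90: heading 225 -> 315
RT 45: heading 315 -> 270
RT 45: heading 270 -> 225
PU: pen up
Final: pos=(8,-1), heading=225, 4 segment(s) drawn

Segment endpoints: x in {8, 8, 8}, y in {-16, -10, -5, -4, -1}
xmin=8, ymin=-16, xmax=8, ymax=-1

Answer: 8 -16 8 -1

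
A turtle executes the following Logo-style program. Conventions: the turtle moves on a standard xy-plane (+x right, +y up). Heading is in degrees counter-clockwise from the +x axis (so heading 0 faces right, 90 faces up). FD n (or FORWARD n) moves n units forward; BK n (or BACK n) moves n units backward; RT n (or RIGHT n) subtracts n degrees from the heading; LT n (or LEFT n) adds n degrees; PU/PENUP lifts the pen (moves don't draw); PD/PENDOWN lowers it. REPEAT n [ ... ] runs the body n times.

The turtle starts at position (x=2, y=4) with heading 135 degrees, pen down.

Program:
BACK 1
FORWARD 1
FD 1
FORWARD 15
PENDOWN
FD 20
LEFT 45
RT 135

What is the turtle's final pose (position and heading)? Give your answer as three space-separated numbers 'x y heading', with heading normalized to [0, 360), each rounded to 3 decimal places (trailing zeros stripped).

Answer: -23.456 29.456 45

Derivation:
Executing turtle program step by step:
Start: pos=(2,4), heading=135, pen down
BK 1: (2,4) -> (2.707,3.293) [heading=135, draw]
FD 1: (2.707,3.293) -> (2,4) [heading=135, draw]
FD 1: (2,4) -> (1.293,4.707) [heading=135, draw]
FD 15: (1.293,4.707) -> (-9.314,15.314) [heading=135, draw]
PD: pen down
FD 20: (-9.314,15.314) -> (-23.456,29.456) [heading=135, draw]
LT 45: heading 135 -> 180
RT 135: heading 180 -> 45
Final: pos=(-23.456,29.456), heading=45, 5 segment(s) drawn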